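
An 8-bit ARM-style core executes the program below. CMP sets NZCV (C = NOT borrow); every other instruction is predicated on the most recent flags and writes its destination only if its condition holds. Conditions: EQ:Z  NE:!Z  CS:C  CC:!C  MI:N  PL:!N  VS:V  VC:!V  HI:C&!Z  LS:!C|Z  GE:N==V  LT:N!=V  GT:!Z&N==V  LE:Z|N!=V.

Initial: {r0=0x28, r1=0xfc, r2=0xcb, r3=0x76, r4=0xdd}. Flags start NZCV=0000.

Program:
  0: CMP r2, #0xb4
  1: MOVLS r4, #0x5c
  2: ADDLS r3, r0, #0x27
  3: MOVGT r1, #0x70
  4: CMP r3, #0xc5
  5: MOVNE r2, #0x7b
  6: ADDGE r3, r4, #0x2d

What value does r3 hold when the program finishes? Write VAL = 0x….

VAL = 0x0a

0: ✓ CMP  NZCV=0010
1: · MOVLS
2: · ADDLS
3: ✓ MOVGT  r1←0x70
4: ✓ CMP  NZCV=1001
5: ✓ MOVNE  r2←0x7b
6: ✓ ADDGE  r3←0x0a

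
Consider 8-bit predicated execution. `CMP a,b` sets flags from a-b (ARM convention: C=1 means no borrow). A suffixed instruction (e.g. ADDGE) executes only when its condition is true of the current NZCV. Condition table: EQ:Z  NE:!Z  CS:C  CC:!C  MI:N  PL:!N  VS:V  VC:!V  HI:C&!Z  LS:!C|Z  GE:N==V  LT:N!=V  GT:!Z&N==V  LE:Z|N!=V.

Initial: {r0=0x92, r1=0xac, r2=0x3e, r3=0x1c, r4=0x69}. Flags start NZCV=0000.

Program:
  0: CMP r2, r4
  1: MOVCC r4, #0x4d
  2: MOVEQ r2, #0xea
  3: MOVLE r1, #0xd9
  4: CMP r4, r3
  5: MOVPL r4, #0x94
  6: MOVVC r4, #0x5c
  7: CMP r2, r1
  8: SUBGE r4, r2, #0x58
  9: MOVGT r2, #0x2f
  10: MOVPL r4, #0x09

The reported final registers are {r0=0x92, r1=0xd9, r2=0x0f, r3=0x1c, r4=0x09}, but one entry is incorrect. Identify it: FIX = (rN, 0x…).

FIX = (r2, 0x2f)

0: ✓ CMP  NZCV=1000
1: ✓ MOVCC  r4←0x4d
2: · MOVEQ
3: ✓ MOVLE  r1←0xd9
4: ✓ CMP  NZCV=0010
5: ✓ MOVPL  r4←0x94
6: ✓ MOVVC  r4←0x5c
7: ✓ CMP  NZCV=0000
8: ✓ SUBGE  r4←0xe6
9: ✓ MOVGT  r2←0x2f
10: ✓ MOVPL  r4←0x09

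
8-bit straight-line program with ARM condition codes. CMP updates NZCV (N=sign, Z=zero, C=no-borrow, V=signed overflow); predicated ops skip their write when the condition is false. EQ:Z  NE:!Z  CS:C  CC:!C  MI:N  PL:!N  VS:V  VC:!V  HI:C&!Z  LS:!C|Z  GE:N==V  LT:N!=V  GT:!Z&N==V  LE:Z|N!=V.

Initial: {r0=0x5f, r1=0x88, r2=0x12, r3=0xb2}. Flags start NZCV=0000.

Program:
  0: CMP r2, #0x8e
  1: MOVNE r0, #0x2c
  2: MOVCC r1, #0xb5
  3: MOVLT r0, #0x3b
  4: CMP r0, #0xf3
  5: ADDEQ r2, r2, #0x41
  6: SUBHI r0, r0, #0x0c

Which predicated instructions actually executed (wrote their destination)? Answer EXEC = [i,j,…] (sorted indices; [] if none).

EXEC = [1,2]

[0] flags=1001 → (cmp)
[1] flags=1001 NE?T → r0=0x2c
[2] flags=1001 CC?T → r1=0xb5
[3] flags=1001 LT?F → skip
[4] flags=0000 → (cmp)
[5] flags=0000 EQ?F → skip
[6] flags=0000 HI?F → skip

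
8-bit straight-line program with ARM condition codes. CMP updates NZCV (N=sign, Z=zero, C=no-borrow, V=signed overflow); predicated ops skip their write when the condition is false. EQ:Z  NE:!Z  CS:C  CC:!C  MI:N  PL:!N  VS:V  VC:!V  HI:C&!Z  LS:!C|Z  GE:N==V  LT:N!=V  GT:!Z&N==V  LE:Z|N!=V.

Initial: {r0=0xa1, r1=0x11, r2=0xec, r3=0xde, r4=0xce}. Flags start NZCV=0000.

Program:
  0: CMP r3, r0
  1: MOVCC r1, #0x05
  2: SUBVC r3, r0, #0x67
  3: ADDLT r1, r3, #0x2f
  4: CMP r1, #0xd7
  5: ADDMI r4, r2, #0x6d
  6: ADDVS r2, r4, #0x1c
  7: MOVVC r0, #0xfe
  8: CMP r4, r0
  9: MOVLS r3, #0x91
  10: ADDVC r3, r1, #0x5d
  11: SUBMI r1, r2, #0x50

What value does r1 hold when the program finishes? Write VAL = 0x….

VAL = 0x9c

0: ✓ CMP  NZCV=0010
1: · MOVCC
2: ✓ SUBVC  r3←0x3a
3: · ADDLT
4: ✓ CMP  NZCV=0000
5: · ADDMI
6: · ADDVS
7: ✓ MOVVC  r0←0xfe
8: ✓ CMP  NZCV=1000
9: ✓ MOVLS  r3←0x91
10: ✓ ADDVC  r3←0x6e
11: ✓ SUBMI  r1←0x9c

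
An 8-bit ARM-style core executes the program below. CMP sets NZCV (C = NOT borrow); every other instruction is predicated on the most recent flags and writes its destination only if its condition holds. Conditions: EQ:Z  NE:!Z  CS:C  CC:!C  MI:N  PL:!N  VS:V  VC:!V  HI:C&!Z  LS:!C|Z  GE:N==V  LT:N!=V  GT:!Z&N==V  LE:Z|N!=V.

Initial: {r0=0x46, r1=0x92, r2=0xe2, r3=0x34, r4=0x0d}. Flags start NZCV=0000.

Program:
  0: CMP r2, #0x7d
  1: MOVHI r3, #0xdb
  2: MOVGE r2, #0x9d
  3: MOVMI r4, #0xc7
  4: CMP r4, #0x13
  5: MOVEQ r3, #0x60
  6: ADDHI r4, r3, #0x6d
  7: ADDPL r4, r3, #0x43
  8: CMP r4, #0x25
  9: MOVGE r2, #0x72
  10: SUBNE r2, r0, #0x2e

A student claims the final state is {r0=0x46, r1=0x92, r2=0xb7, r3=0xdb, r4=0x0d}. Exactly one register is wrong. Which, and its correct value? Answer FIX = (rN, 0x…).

FIX = (r2, 0x18)

0: ✓ CMP  NZCV=0011
1: ✓ MOVHI  r3←0xdb
2: · MOVGE
3: · MOVMI
4: ✓ CMP  NZCV=1000
5: · MOVEQ
6: · ADDHI
7: · ADDPL
8: ✓ CMP  NZCV=1000
9: · MOVGE
10: ✓ SUBNE  r2←0x18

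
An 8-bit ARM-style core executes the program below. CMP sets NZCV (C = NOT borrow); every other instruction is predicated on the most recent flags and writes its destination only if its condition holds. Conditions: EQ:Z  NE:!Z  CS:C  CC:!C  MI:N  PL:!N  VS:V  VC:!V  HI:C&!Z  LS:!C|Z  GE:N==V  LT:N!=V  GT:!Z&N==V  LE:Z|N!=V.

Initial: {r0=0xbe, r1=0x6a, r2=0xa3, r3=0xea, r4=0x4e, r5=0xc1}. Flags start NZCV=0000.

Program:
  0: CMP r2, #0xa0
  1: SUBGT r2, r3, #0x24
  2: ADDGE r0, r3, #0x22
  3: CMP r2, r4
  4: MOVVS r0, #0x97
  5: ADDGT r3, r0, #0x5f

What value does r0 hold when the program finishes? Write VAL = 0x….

0: ✓ CMP  NZCV=0010
1: ✓ SUBGT  r2←0xc6
2: ✓ ADDGE  r0←0x0c
3: ✓ CMP  NZCV=0011
4: ✓ MOVVS  r0←0x97
5: · ADDGT

VAL = 0x97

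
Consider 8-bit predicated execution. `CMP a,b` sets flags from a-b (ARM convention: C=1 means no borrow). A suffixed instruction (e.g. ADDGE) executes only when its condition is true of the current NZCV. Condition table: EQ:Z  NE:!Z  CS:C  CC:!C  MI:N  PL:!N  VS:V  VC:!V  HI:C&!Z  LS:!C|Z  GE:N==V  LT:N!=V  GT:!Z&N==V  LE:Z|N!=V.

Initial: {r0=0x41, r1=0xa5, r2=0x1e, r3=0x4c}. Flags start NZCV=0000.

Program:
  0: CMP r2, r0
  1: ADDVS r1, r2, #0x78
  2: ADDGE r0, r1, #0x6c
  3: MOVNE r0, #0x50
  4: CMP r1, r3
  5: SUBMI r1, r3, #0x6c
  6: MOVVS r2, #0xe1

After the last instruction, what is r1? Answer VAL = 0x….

[0] flags=1000 → (cmp)
[1] flags=1000 VS?F → skip
[2] flags=1000 GE?F → skip
[3] flags=1000 NE?T → r0=0x50
[4] flags=0011 → (cmp)
[5] flags=0011 MI?F → skip
[6] flags=0011 VS?T → r2=0xe1

VAL = 0xa5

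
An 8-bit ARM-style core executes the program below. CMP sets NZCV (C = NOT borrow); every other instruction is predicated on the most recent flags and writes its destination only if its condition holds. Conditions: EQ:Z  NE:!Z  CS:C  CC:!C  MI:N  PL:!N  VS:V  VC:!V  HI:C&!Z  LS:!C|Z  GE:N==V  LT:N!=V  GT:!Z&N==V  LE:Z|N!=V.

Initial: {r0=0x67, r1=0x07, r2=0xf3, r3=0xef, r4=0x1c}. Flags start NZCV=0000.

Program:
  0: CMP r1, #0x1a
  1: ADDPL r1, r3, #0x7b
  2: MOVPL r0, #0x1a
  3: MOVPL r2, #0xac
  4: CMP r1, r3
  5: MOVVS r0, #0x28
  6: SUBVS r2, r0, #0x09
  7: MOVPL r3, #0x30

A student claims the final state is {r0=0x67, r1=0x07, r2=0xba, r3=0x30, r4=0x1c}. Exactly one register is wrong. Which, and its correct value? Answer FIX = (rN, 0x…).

FIX = (r2, 0xf3)

[0] flags=1000 → (cmp)
[1] flags=1000 PL?F → skip
[2] flags=1000 PL?F → skip
[3] flags=1000 PL?F → skip
[4] flags=0000 → (cmp)
[5] flags=0000 VS?F → skip
[6] flags=0000 VS?F → skip
[7] flags=0000 PL?T → r3=0x30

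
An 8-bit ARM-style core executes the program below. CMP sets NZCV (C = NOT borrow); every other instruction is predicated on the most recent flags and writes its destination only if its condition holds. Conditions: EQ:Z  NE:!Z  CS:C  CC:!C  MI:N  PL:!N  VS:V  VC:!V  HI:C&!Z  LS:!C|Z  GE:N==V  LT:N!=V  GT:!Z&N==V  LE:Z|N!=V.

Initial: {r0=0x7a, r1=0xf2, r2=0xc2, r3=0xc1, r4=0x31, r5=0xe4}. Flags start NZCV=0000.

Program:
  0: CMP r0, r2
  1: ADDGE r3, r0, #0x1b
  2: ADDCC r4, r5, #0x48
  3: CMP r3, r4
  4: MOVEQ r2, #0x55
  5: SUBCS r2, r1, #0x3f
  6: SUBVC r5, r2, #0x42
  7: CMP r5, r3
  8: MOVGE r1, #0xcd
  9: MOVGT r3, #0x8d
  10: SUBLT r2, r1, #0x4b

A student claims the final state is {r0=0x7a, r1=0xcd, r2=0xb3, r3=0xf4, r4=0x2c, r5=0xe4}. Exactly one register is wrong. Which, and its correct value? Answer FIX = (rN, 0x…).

FIX = (r3, 0x8d)

0: ✓ CMP  NZCV=1001
1: ✓ ADDGE  r3←0x95
2: ✓ ADDCC  r4←0x2c
3: ✓ CMP  NZCV=0011
4: · MOVEQ
5: ✓ SUBCS  r2←0xb3
6: · SUBVC
7: ✓ CMP  NZCV=0010
8: ✓ MOVGE  r1←0xcd
9: ✓ MOVGT  r3←0x8d
10: · SUBLT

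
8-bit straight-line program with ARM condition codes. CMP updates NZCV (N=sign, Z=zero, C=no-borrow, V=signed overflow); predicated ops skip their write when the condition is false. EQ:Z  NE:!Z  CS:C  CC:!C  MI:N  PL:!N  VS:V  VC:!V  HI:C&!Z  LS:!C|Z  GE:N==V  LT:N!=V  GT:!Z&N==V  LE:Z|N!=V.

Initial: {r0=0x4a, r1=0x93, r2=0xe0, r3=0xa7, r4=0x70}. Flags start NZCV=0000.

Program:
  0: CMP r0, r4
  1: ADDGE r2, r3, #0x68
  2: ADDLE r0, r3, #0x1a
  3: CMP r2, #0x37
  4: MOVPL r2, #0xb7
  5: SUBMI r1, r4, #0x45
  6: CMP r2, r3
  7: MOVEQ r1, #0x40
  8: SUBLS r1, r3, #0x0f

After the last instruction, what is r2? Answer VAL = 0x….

VAL = 0xe0

0: ✓ CMP  NZCV=1000
1: · ADDGE
2: ✓ ADDLE  r0←0xc1
3: ✓ CMP  NZCV=1010
4: · MOVPL
5: ✓ SUBMI  r1←0x2b
6: ✓ CMP  NZCV=0010
7: · MOVEQ
8: · SUBLS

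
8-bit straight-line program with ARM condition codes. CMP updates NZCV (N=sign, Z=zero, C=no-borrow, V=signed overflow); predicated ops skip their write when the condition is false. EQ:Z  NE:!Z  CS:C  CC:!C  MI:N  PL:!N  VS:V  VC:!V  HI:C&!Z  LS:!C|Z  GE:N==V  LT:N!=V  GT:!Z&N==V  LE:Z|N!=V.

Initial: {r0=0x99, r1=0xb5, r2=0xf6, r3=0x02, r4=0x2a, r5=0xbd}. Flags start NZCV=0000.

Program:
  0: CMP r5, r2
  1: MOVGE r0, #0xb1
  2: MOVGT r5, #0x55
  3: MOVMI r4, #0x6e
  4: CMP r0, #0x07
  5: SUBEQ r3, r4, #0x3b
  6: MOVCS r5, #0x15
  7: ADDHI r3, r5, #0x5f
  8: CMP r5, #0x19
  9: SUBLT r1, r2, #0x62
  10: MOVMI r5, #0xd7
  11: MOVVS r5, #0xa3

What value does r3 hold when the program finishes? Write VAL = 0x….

VAL = 0x74

0: ✓ CMP  NZCV=1000
1: · MOVGE
2: · MOVGT
3: ✓ MOVMI  r4←0x6e
4: ✓ CMP  NZCV=1010
5: · SUBEQ
6: ✓ MOVCS  r5←0x15
7: ✓ ADDHI  r3←0x74
8: ✓ CMP  NZCV=1000
9: ✓ SUBLT  r1←0x94
10: ✓ MOVMI  r5←0xd7
11: · MOVVS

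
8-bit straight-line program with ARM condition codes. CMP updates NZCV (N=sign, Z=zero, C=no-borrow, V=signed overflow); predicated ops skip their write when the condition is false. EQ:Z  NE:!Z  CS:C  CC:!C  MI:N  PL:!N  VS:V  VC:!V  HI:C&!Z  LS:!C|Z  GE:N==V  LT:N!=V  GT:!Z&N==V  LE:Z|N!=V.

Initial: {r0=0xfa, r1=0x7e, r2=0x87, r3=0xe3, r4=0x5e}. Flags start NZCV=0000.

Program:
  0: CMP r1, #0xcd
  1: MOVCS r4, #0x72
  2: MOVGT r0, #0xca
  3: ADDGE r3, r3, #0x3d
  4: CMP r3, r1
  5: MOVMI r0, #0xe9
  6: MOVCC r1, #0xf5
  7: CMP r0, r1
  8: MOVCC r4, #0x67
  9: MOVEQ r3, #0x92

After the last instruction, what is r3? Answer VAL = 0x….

VAL = 0x20

0: ✓ CMP  NZCV=1001
1: · MOVCS
2: ✓ MOVGT  r0←0xca
3: ✓ ADDGE  r3←0x20
4: ✓ CMP  NZCV=1000
5: ✓ MOVMI  r0←0xe9
6: ✓ MOVCC  r1←0xf5
7: ✓ CMP  NZCV=1000
8: ✓ MOVCC  r4←0x67
9: · MOVEQ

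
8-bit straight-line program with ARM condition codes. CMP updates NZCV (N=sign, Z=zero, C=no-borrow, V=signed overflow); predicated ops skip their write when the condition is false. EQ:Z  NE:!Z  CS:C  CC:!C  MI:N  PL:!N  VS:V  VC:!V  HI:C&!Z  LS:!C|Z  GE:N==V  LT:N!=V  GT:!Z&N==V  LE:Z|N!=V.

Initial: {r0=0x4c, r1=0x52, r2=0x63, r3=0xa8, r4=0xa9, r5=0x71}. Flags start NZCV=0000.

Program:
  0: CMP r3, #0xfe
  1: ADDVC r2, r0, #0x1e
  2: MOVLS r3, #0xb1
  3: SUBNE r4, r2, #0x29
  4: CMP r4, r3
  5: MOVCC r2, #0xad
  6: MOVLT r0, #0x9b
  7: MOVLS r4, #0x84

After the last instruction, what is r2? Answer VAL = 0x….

0: ✓ CMP  NZCV=1000
1: ✓ ADDVC  r2←0x6a
2: ✓ MOVLS  r3←0xb1
3: ✓ SUBNE  r4←0x41
4: ✓ CMP  NZCV=1001
5: ✓ MOVCC  r2←0xad
6: · MOVLT
7: ✓ MOVLS  r4←0x84

VAL = 0xad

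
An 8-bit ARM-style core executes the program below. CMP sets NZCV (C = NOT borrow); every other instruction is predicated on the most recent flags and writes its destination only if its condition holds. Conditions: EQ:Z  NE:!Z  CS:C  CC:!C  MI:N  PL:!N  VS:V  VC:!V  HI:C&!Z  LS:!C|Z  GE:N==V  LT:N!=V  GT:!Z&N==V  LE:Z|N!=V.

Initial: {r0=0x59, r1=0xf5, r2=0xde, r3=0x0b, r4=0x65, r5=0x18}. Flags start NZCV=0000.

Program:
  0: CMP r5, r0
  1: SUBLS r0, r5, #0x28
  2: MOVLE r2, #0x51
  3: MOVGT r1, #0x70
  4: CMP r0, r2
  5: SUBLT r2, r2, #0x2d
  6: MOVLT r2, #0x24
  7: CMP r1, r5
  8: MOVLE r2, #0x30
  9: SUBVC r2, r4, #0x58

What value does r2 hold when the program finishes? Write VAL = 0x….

VAL = 0x0d

[0] flags=1000 → (cmp)
[1] flags=1000 LS?T → r0=0xf0
[2] flags=1000 LE?T → r2=0x51
[3] flags=1000 GT?F → skip
[4] flags=1010 → (cmp)
[5] flags=1010 LT?T → r2=0x24
[6] flags=1010 LT?T → r2=0x24
[7] flags=1010 → (cmp)
[8] flags=1010 LE?T → r2=0x30
[9] flags=1010 VC?T → r2=0x0d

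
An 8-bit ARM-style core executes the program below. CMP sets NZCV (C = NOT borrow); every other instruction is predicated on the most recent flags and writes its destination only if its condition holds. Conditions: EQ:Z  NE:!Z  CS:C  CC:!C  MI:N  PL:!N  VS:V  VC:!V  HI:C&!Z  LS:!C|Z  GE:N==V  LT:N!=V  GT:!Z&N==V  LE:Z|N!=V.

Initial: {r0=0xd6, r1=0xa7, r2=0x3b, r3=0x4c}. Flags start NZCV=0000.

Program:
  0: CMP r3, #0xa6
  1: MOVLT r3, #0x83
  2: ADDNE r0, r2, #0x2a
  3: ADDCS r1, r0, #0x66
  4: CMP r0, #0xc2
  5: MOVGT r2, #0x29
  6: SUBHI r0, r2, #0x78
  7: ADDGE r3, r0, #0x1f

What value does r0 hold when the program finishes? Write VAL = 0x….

VAL = 0x65

0: ✓ CMP  NZCV=1001
1: · MOVLT
2: ✓ ADDNE  r0←0x65
3: · ADDCS
4: ✓ CMP  NZCV=1001
5: ✓ MOVGT  r2←0x29
6: · SUBHI
7: ✓ ADDGE  r3←0x84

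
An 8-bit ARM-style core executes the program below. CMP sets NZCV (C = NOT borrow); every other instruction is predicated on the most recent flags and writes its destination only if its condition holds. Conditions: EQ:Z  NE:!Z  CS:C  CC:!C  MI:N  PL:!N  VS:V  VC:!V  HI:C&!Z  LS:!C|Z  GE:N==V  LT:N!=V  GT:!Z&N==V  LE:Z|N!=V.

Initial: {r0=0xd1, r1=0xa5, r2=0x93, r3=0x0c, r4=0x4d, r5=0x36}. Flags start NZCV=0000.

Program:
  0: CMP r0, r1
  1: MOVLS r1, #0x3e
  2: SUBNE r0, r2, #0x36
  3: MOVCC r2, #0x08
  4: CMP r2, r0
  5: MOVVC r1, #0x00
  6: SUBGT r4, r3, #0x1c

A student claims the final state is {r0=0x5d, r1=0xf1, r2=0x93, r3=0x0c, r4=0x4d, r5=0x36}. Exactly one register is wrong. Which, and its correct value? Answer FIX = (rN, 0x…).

[0] flags=0010 → (cmp)
[1] flags=0010 LS?F → skip
[2] flags=0010 NE?T → r0=0x5d
[3] flags=0010 CC?F → skip
[4] flags=0011 → (cmp)
[5] flags=0011 VC?F → skip
[6] flags=0011 GT?F → skip

FIX = (r1, 0xa5)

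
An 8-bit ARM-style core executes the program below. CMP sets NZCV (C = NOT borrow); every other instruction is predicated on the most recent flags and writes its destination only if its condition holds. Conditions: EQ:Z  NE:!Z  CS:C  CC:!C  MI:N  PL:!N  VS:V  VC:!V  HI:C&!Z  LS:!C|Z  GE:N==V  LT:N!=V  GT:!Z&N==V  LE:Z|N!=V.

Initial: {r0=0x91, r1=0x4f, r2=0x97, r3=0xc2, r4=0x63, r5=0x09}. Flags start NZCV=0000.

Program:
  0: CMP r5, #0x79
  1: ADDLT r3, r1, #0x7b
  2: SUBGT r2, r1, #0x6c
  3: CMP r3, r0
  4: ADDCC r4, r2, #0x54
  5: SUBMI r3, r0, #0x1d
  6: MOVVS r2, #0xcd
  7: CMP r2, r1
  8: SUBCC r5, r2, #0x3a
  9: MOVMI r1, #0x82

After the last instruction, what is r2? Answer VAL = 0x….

VAL = 0x97

0: ✓ CMP  NZCV=1000
1: ✓ ADDLT  r3←0xca
2: · SUBGT
3: ✓ CMP  NZCV=0010
4: · ADDCC
5: · SUBMI
6: · MOVVS
7: ✓ CMP  NZCV=0011
8: · SUBCC
9: · MOVMI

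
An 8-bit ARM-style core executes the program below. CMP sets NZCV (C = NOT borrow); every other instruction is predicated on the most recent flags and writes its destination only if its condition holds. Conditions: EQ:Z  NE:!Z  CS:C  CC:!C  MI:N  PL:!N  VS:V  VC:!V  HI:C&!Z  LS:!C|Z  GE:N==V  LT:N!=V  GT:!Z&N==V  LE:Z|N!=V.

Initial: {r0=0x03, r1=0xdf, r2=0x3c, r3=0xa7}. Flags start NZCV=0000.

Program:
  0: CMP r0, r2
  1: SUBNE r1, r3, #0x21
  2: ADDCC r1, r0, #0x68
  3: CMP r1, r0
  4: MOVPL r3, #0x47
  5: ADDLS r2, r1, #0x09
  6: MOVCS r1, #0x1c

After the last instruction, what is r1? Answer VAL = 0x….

[0] flags=1000 → (cmp)
[1] flags=1000 NE?T → r1=0x86
[2] flags=1000 CC?T → r1=0x6b
[3] flags=0010 → (cmp)
[4] flags=0010 PL?T → r3=0x47
[5] flags=0010 LS?F → skip
[6] flags=0010 CS?T → r1=0x1c

VAL = 0x1c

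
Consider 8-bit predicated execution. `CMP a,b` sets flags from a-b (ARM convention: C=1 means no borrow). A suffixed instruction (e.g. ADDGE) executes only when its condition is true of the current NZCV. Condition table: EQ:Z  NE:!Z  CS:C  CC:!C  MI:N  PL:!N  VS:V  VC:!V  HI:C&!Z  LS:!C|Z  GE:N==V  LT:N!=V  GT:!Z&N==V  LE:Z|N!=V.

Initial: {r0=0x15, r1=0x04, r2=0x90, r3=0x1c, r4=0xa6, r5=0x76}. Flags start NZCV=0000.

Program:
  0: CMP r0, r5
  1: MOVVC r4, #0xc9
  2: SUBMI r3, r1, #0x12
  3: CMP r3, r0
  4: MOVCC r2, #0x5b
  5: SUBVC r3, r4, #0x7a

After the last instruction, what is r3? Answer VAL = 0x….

VAL = 0x4f

0: ✓ CMP  NZCV=1000
1: ✓ MOVVC  r4←0xc9
2: ✓ SUBMI  r3←0xf2
3: ✓ CMP  NZCV=1010
4: · MOVCC
5: ✓ SUBVC  r3←0x4f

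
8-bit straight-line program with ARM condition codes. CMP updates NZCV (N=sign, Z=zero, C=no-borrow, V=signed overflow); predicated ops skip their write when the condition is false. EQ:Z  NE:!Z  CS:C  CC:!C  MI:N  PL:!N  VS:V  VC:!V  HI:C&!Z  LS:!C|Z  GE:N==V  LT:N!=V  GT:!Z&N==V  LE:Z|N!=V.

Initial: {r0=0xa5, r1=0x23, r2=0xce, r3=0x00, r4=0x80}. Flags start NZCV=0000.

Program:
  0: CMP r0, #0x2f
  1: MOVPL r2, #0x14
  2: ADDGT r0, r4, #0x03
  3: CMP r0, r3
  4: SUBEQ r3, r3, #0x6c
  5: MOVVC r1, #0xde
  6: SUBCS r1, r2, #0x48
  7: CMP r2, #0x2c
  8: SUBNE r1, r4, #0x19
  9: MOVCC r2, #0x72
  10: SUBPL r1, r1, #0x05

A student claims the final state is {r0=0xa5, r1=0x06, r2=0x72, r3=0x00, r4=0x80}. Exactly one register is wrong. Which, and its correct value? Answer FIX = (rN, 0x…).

0: ✓ CMP  NZCV=0011
1: ✓ MOVPL  r2←0x14
2: · ADDGT
3: ✓ CMP  NZCV=1010
4: · SUBEQ
5: ✓ MOVVC  r1←0xde
6: ✓ SUBCS  r1←0xcc
7: ✓ CMP  NZCV=1000
8: ✓ SUBNE  r1←0x67
9: ✓ MOVCC  r2←0x72
10: · SUBPL

FIX = (r1, 0x67)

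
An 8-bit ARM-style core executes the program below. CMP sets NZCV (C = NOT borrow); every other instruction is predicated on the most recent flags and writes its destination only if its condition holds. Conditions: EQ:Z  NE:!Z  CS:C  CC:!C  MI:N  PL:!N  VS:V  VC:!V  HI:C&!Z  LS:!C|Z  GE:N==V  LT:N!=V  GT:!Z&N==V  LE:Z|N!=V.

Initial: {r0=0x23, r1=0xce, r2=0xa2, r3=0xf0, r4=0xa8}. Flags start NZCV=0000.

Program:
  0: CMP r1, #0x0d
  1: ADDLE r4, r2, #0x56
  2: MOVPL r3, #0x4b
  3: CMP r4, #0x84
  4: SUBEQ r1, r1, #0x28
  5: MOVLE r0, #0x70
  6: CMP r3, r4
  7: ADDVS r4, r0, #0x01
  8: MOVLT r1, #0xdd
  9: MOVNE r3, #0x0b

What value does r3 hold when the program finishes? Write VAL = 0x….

[0] flags=1010 → (cmp)
[1] flags=1010 LE?T → r4=0xf8
[2] flags=1010 PL?F → skip
[3] flags=0010 → (cmp)
[4] flags=0010 EQ?F → skip
[5] flags=0010 LE?F → skip
[6] flags=1000 → (cmp)
[7] flags=1000 VS?F → skip
[8] flags=1000 LT?T → r1=0xdd
[9] flags=1000 NE?T → r3=0x0b

VAL = 0x0b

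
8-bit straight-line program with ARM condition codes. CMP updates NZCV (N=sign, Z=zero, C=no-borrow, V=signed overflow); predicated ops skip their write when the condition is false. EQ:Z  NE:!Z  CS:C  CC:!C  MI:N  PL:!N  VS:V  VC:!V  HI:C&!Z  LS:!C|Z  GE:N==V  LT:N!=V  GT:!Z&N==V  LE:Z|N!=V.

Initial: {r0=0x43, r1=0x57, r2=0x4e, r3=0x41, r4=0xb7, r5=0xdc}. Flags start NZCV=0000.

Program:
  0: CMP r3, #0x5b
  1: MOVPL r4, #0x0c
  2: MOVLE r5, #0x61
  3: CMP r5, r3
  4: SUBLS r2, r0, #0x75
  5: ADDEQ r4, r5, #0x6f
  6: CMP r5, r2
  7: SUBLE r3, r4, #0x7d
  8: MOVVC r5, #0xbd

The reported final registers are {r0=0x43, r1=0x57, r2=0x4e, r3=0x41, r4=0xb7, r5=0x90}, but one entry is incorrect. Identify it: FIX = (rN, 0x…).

FIX = (r5, 0xbd)

0: ✓ CMP  NZCV=1000
1: · MOVPL
2: ✓ MOVLE  r5←0x61
3: ✓ CMP  NZCV=0010
4: · SUBLS
5: · ADDEQ
6: ✓ CMP  NZCV=0010
7: · SUBLE
8: ✓ MOVVC  r5←0xbd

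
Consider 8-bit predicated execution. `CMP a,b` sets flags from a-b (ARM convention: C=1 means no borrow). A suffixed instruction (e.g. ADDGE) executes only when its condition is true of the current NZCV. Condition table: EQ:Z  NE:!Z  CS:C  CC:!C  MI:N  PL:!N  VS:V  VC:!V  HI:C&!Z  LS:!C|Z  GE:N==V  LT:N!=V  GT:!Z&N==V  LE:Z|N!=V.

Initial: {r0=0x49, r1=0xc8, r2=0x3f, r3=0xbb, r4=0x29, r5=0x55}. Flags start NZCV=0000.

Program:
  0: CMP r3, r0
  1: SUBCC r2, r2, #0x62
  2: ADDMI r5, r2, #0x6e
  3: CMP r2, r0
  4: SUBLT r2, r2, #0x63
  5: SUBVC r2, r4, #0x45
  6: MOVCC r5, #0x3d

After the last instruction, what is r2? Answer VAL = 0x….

VAL = 0xe4

0: ✓ CMP  NZCV=0011
1: · SUBCC
2: · ADDMI
3: ✓ CMP  NZCV=1000
4: ✓ SUBLT  r2←0xdc
5: ✓ SUBVC  r2←0xe4
6: ✓ MOVCC  r5←0x3d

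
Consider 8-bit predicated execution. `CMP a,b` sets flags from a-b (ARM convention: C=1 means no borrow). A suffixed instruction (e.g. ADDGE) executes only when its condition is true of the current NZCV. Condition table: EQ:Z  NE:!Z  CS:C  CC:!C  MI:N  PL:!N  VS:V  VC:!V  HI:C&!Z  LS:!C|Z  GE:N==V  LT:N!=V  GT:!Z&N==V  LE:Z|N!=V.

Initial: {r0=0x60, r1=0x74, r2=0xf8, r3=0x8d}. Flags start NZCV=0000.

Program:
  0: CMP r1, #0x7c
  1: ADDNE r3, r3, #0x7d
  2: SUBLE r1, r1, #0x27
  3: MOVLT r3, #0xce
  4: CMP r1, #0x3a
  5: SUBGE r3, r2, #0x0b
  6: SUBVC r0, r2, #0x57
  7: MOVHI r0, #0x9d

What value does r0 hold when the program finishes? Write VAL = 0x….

VAL = 0x9d

0: ✓ CMP  NZCV=1000
1: ✓ ADDNE  r3←0x0a
2: ✓ SUBLE  r1←0x4d
3: ✓ MOVLT  r3←0xce
4: ✓ CMP  NZCV=0010
5: ✓ SUBGE  r3←0xed
6: ✓ SUBVC  r0←0xa1
7: ✓ MOVHI  r0←0x9d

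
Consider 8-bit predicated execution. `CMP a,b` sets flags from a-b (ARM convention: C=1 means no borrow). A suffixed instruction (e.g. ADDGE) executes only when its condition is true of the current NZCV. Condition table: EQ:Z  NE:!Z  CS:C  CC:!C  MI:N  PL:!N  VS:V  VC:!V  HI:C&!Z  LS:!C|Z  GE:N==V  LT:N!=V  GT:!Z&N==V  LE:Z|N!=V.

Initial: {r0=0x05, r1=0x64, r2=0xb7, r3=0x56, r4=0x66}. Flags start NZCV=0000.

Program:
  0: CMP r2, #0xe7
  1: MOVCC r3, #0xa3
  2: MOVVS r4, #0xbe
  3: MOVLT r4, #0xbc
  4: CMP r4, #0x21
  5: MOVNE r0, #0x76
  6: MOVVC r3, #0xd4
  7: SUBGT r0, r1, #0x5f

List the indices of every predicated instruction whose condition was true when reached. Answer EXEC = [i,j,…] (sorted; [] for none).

EXEC = [1,3,5,6]

0: ✓ CMP  NZCV=1000
1: ✓ MOVCC  r3←0xa3
2: · MOVVS
3: ✓ MOVLT  r4←0xbc
4: ✓ CMP  NZCV=1010
5: ✓ MOVNE  r0←0x76
6: ✓ MOVVC  r3←0xd4
7: · SUBGT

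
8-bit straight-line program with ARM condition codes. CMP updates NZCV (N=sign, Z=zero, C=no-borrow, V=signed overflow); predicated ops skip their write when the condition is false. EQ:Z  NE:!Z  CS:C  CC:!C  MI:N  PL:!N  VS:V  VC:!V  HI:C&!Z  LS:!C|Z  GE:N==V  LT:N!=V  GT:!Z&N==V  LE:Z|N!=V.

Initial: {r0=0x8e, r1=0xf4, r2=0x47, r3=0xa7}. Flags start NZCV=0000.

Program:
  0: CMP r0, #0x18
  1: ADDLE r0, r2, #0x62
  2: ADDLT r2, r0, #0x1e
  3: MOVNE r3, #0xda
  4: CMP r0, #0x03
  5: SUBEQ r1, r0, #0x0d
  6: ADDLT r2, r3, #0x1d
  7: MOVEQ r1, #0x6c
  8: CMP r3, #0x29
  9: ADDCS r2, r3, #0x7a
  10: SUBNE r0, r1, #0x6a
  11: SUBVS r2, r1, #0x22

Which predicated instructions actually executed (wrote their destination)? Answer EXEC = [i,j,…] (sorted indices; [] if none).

[0] flags=0011 → (cmp)
[1] flags=0011 LE?T → r0=0xa9
[2] flags=0011 LT?T → r2=0xc7
[3] flags=0011 NE?T → r3=0xda
[4] flags=1010 → (cmp)
[5] flags=1010 EQ?F → skip
[6] flags=1010 LT?T → r2=0xf7
[7] flags=1010 EQ?F → skip
[8] flags=1010 → (cmp)
[9] flags=1010 CS?T → r2=0x54
[10] flags=1010 NE?T → r0=0x8a
[11] flags=1010 VS?F → skip

EXEC = [1,2,3,6,9,10]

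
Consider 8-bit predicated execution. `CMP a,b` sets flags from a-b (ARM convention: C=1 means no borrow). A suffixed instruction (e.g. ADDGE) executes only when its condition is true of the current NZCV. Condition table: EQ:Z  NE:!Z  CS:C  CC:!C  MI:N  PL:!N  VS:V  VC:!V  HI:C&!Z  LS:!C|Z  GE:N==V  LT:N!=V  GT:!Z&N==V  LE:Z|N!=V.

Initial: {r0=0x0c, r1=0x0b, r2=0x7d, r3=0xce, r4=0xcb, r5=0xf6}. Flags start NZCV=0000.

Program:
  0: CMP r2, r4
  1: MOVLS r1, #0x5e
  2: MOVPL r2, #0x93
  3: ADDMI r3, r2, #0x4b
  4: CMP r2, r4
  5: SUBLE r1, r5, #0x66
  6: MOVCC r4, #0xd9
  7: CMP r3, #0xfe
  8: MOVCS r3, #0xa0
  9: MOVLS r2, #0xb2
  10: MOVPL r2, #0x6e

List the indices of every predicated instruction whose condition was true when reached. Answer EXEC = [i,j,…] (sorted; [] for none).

0: ✓ CMP  NZCV=1001
1: ✓ MOVLS  r1←0x5e
2: · MOVPL
3: ✓ ADDMI  r3←0xc8
4: ✓ CMP  NZCV=1001
5: · SUBLE
6: ✓ MOVCC  r4←0xd9
7: ✓ CMP  NZCV=1000
8: · MOVCS
9: ✓ MOVLS  r2←0xb2
10: · MOVPL

EXEC = [1,3,6,9]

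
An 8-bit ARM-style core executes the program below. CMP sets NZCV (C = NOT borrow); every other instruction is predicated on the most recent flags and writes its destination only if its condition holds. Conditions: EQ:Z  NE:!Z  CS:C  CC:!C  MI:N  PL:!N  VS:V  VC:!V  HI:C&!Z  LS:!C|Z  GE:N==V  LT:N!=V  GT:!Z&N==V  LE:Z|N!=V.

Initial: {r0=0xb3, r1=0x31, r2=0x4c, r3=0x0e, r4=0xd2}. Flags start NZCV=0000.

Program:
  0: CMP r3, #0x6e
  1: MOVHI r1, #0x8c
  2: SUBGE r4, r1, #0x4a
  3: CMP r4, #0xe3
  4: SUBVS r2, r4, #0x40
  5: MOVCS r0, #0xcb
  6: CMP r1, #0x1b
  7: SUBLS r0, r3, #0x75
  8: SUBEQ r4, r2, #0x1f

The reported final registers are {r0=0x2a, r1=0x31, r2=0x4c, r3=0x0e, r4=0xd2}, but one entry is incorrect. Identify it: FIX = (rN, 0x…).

[0] flags=1000 → (cmp)
[1] flags=1000 HI?F → skip
[2] flags=1000 GE?F → skip
[3] flags=1000 → (cmp)
[4] flags=1000 VS?F → skip
[5] flags=1000 CS?F → skip
[6] flags=0010 → (cmp)
[7] flags=0010 LS?F → skip
[8] flags=0010 EQ?F → skip

FIX = (r0, 0xb3)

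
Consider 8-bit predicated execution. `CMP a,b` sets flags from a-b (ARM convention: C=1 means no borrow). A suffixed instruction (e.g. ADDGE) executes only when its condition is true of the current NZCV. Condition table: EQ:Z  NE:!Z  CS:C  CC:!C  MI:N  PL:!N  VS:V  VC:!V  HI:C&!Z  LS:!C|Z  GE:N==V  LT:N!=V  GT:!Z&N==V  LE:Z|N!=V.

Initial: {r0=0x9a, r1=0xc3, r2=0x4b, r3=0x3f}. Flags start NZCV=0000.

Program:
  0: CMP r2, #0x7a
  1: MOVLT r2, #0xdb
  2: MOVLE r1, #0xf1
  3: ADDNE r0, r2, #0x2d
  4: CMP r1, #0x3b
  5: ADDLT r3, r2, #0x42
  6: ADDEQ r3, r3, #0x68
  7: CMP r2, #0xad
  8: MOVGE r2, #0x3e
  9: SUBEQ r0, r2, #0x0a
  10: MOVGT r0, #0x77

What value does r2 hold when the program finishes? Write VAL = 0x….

VAL = 0x3e

[0] flags=1000 → (cmp)
[1] flags=1000 LT?T → r2=0xdb
[2] flags=1000 LE?T → r1=0xf1
[3] flags=1000 NE?T → r0=0x08
[4] flags=1010 → (cmp)
[5] flags=1010 LT?T → r3=0x1d
[6] flags=1010 EQ?F → skip
[7] flags=0010 → (cmp)
[8] flags=0010 GE?T → r2=0x3e
[9] flags=0010 EQ?F → skip
[10] flags=0010 GT?T → r0=0x77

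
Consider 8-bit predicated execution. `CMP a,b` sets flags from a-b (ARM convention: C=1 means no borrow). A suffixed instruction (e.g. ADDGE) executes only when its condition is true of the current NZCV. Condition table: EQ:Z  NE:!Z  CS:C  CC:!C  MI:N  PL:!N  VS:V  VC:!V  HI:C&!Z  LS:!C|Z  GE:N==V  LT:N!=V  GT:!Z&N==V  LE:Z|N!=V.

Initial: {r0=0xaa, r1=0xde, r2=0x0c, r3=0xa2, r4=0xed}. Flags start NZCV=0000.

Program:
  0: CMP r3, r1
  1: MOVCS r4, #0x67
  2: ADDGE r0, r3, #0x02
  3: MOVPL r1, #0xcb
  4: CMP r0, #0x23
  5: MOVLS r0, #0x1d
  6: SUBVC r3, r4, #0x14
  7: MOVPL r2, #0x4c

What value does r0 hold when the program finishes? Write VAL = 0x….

[0] flags=1000 → (cmp)
[1] flags=1000 CS?F → skip
[2] flags=1000 GE?F → skip
[3] flags=1000 PL?F → skip
[4] flags=1010 → (cmp)
[5] flags=1010 LS?F → skip
[6] flags=1010 VC?T → r3=0xd9
[7] flags=1010 PL?F → skip

VAL = 0xaa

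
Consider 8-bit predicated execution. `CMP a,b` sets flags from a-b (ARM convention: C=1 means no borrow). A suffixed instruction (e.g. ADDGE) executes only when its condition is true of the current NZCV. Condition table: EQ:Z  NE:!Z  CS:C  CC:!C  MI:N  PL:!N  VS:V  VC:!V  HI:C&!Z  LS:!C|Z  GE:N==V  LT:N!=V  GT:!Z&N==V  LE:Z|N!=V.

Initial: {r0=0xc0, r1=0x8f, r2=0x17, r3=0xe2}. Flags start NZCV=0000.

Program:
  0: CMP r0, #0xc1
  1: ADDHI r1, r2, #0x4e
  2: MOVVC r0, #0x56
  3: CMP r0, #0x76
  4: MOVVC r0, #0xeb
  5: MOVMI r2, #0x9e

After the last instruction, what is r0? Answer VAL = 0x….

VAL = 0xeb

[0] flags=1000 → (cmp)
[1] flags=1000 HI?F → skip
[2] flags=1000 VC?T → r0=0x56
[3] flags=1000 → (cmp)
[4] flags=1000 VC?T → r0=0xeb
[5] flags=1000 MI?T → r2=0x9e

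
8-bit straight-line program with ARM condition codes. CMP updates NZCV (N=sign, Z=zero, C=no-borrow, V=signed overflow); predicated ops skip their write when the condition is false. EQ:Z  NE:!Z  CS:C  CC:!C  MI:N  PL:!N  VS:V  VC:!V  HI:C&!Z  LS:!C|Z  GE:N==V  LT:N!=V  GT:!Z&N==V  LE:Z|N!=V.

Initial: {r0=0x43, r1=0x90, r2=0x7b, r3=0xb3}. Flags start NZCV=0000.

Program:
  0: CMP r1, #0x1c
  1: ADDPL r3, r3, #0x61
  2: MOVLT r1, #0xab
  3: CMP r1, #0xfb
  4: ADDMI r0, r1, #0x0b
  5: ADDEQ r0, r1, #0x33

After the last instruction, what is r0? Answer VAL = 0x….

VAL = 0xb6

[0] flags=0011 → (cmp)
[1] flags=0011 PL?T → r3=0x14
[2] flags=0011 LT?T → r1=0xab
[3] flags=1000 → (cmp)
[4] flags=1000 MI?T → r0=0xb6
[5] flags=1000 EQ?F → skip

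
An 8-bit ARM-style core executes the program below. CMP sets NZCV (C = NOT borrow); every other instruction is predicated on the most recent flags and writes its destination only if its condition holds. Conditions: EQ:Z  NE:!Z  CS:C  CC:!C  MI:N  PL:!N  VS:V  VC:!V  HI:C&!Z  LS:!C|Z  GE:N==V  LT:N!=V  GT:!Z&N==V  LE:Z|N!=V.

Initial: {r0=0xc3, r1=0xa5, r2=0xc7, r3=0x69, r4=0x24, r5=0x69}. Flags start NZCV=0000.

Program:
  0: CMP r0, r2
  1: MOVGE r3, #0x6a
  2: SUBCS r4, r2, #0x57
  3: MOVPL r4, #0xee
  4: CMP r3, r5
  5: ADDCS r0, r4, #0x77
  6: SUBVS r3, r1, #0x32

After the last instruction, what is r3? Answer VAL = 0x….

VAL = 0x69

0: ✓ CMP  NZCV=1000
1: · MOVGE
2: · SUBCS
3: · MOVPL
4: ✓ CMP  NZCV=0110
5: ✓ ADDCS  r0←0x9b
6: · SUBVS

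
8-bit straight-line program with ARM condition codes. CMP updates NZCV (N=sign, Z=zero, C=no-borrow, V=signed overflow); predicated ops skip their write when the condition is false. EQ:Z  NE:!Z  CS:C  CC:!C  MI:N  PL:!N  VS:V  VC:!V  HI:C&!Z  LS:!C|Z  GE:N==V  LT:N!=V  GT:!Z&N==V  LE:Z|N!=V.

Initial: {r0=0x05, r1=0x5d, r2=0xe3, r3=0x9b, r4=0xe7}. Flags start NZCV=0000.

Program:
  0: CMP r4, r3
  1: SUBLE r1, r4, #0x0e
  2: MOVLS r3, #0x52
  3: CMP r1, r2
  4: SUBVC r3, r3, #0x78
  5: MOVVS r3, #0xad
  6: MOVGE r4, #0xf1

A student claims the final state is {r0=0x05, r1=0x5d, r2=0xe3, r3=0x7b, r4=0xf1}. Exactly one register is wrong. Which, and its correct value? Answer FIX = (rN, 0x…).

[0] flags=0010 → (cmp)
[1] flags=0010 LE?F → skip
[2] flags=0010 LS?F → skip
[3] flags=0000 → (cmp)
[4] flags=0000 VC?T → r3=0x23
[5] flags=0000 VS?F → skip
[6] flags=0000 GE?T → r4=0xf1

FIX = (r3, 0x23)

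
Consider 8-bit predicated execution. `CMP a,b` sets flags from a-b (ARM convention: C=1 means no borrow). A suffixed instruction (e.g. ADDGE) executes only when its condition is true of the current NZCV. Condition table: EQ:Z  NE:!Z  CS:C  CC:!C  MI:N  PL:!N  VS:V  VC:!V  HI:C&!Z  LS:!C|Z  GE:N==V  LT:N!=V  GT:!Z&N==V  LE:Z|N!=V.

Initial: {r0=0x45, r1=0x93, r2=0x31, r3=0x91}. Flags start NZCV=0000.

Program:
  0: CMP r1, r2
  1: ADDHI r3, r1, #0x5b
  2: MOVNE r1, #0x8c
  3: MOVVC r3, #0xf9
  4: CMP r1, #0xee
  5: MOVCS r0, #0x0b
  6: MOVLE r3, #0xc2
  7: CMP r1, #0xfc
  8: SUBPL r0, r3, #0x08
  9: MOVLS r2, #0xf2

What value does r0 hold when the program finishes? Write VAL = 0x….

VAL = 0x45

0: ✓ CMP  NZCV=0011
1: ✓ ADDHI  r3←0xee
2: ✓ MOVNE  r1←0x8c
3: · MOVVC
4: ✓ CMP  NZCV=1000
5: · MOVCS
6: ✓ MOVLE  r3←0xc2
7: ✓ CMP  NZCV=1000
8: · SUBPL
9: ✓ MOVLS  r2←0xf2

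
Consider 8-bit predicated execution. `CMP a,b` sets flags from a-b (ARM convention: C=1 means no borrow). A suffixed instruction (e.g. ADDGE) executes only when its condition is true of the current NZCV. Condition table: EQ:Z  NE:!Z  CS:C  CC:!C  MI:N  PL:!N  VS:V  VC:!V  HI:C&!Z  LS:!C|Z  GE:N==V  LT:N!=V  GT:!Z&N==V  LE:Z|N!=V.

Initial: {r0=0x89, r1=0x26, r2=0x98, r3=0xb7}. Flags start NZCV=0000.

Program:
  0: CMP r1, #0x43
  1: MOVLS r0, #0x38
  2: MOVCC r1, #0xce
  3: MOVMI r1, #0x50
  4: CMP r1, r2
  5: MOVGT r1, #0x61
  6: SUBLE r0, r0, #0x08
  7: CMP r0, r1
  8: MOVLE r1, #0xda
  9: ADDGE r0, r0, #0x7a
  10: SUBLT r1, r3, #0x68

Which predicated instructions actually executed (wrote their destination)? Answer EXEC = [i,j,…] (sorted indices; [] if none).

[0] flags=1000 → (cmp)
[1] flags=1000 LS?T → r0=0x38
[2] flags=1000 CC?T → r1=0xce
[3] flags=1000 MI?T → r1=0x50
[4] flags=1001 → (cmp)
[5] flags=1001 GT?T → r1=0x61
[6] flags=1001 LE?F → skip
[7] flags=1000 → (cmp)
[8] flags=1000 LE?T → r1=0xda
[9] flags=1000 GE?F → skip
[10] flags=1000 LT?T → r1=0x4f

EXEC = [1,2,3,5,8,10]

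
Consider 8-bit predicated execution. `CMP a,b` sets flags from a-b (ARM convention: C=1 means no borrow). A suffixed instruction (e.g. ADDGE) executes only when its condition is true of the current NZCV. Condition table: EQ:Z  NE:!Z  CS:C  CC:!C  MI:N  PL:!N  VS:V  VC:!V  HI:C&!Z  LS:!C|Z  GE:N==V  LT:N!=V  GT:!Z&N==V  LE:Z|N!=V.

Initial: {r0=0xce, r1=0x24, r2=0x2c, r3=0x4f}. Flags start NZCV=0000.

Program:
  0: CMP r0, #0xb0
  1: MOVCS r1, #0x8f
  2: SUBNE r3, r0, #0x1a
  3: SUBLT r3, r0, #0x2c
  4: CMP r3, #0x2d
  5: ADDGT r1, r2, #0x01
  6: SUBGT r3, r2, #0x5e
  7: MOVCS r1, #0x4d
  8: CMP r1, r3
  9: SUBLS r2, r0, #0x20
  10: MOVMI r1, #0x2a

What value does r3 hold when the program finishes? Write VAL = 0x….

0: ✓ CMP  NZCV=0010
1: ✓ MOVCS  r1←0x8f
2: ✓ SUBNE  r3←0xb4
3: · SUBLT
4: ✓ CMP  NZCV=1010
5: · ADDGT
6: · SUBGT
7: ✓ MOVCS  r1←0x4d
8: ✓ CMP  NZCV=1001
9: ✓ SUBLS  r2←0xae
10: ✓ MOVMI  r1←0x2a

VAL = 0xb4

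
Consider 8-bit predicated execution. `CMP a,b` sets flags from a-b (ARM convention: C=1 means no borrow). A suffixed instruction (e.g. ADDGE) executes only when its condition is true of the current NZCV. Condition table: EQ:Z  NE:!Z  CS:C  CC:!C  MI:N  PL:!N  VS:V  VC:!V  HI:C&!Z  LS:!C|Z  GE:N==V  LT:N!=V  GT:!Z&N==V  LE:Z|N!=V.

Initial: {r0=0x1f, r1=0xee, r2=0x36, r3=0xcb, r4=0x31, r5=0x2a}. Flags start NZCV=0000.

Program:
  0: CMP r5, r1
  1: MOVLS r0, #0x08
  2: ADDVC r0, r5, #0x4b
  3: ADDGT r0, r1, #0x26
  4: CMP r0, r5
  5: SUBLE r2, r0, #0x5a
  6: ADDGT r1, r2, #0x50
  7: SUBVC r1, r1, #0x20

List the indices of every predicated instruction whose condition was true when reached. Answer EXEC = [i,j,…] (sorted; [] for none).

EXEC = [1,2,3,5,7]

0: ✓ CMP  NZCV=0000
1: ✓ MOVLS  r0←0x08
2: ✓ ADDVC  r0←0x75
3: ✓ ADDGT  r0←0x14
4: ✓ CMP  NZCV=1000
5: ✓ SUBLE  r2←0xba
6: · ADDGT
7: ✓ SUBVC  r1←0xce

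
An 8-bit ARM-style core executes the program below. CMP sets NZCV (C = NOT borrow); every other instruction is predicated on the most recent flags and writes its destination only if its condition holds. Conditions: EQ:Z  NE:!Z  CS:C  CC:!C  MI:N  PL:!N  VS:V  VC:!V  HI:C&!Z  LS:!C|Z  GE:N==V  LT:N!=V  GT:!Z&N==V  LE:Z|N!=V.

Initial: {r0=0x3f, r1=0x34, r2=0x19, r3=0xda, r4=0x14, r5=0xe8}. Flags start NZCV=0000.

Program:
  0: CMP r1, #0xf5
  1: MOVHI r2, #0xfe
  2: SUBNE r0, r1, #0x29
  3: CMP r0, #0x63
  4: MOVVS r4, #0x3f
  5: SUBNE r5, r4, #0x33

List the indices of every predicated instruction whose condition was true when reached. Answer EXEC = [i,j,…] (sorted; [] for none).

EXEC = [2,5]

[0] flags=0000 → (cmp)
[1] flags=0000 HI?F → skip
[2] flags=0000 NE?T → r0=0x0b
[3] flags=1000 → (cmp)
[4] flags=1000 VS?F → skip
[5] flags=1000 NE?T → r5=0xe1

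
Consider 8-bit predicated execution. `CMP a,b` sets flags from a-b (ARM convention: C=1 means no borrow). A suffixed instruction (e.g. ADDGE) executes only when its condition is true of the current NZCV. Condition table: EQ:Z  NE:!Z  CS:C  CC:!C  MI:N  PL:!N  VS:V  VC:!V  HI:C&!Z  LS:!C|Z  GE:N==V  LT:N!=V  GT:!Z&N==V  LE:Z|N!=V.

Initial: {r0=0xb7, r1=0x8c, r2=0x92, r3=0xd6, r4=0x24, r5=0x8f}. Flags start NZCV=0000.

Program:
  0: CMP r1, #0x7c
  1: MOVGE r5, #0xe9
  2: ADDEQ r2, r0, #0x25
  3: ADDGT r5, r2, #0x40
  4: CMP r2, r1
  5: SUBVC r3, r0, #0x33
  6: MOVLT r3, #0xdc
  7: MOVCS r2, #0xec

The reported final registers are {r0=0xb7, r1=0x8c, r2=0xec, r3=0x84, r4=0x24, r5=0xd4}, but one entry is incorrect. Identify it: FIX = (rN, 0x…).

FIX = (r5, 0x8f)

[0] flags=0011 → (cmp)
[1] flags=0011 GE?F → skip
[2] flags=0011 EQ?F → skip
[3] flags=0011 GT?F → skip
[4] flags=0010 → (cmp)
[5] flags=0010 VC?T → r3=0x84
[6] flags=0010 LT?F → skip
[7] flags=0010 CS?T → r2=0xec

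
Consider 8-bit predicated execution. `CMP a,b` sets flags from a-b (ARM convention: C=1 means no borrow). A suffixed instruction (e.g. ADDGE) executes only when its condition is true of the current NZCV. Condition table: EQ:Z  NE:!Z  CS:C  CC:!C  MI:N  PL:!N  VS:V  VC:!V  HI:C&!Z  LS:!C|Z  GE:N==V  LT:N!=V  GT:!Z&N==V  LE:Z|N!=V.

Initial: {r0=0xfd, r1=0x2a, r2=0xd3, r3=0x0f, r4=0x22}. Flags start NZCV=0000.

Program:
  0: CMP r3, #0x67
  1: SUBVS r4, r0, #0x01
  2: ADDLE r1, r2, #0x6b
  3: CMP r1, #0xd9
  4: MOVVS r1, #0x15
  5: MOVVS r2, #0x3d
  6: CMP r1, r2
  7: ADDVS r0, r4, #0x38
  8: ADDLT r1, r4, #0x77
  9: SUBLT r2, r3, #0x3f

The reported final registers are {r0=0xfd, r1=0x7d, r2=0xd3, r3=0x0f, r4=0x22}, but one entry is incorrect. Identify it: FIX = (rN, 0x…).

[0] flags=1000 → (cmp)
[1] flags=1000 VS?F → skip
[2] flags=1000 LE?T → r1=0x3e
[3] flags=0000 → (cmp)
[4] flags=0000 VS?F → skip
[5] flags=0000 VS?F → skip
[6] flags=0000 → (cmp)
[7] flags=0000 VS?F → skip
[8] flags=0000 LT?F → skip
[9] flags=0000 LT?F → skip

FIX = (r1, 0x3e)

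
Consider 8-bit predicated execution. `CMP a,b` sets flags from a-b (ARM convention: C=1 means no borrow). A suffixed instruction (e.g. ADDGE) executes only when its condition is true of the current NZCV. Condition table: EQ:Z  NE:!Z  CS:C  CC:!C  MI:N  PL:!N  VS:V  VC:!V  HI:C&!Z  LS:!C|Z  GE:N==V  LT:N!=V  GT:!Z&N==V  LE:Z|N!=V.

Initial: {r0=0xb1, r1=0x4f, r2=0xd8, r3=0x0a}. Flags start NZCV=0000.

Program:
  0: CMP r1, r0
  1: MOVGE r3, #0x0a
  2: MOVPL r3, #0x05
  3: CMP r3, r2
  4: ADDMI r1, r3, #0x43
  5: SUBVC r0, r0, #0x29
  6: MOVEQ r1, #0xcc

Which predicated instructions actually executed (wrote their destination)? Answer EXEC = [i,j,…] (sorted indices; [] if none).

EXEC = [1,5]

[0] flags=1001 → (cmp)
[1] flags=1001 GE?T → r3=0x0a
[2] flags=1001 PL?F → skip
[3] flags=0000 → (cmp)
[4] flags=0000 MI?F → skip
[5] flags=0000 VC?T → r0=0x88
[6] flags=0000 EQ?F → skip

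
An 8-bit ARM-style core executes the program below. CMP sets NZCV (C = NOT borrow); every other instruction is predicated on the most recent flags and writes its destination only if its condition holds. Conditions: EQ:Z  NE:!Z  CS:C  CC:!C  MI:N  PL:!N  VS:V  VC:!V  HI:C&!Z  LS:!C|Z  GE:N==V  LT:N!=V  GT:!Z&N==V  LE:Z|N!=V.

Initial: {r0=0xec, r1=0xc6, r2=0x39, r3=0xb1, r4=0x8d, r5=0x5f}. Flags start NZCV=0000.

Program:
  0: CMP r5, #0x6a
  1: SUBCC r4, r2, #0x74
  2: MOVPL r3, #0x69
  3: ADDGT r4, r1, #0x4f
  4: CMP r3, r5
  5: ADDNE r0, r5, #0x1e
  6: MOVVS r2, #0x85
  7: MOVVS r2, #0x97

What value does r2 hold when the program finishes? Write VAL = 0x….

VAL = 0x97

0: ✓ CMP  NZCV=1000
1: ✓ SUBCC  r4←0xc5
2: · MOVPL
3: · ADDGT
4: ✓ CMP  NZCV=0011
5: ✓ ADDNE  r0←0x7d
6: ✓ MOVVS  r2←0x85
7: ✓ MOVVS  r2←0x97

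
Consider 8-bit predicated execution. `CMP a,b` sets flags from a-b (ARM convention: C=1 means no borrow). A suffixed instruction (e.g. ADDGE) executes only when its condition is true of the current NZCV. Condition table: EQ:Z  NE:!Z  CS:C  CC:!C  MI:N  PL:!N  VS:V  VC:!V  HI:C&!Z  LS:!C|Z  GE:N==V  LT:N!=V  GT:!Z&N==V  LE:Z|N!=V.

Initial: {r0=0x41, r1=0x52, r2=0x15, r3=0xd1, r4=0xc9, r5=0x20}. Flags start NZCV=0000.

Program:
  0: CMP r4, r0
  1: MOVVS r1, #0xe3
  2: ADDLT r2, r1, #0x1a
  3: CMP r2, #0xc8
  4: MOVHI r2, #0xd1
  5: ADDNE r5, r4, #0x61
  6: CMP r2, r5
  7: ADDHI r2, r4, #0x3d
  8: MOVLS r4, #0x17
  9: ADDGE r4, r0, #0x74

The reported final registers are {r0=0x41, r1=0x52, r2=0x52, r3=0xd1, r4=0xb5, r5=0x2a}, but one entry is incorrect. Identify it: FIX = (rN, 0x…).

FIX = (r2, 0x06)

[0] flags=1010 → (cmp)
[1] flags=1010 VS?F → skip
[2] flags=1010 LT?T → r2=0x6c
[3] flags=1001 → (cmp)
[4] flags=1001 HI?F → skip
[5] flags=1001 NE?T → r5=0x2a
[6] flags=0010 → (cmp)
[7] flags=0010 HI?T → r2=0x06
[8] flags=0010 LS?F → skip
[9] flags=0010 GE?T → r4=0xb5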